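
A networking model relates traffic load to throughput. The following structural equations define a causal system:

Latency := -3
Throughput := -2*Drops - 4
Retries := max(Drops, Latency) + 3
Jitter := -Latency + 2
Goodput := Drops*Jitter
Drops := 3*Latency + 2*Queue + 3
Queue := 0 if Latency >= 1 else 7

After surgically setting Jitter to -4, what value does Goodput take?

Under do(Jitter=-4), the mechanism Jitter := -Latency + 2 is discarded; Jitter is fixed at -4.
Queue = 0 if Latency >= 1 else 7  [with Latency=-3]  = 7
Drops = 3*Latency + 2*Queue + 3  [with Latency=-3, Queue=7]  = 8
Goodput = Drops*Jitter  [with Drops=8, Jitter=-4]  = -32

-32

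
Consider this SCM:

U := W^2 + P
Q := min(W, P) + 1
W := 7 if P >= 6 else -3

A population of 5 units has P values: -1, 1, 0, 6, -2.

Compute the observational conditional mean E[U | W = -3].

8.5

E[U|W=-3] averages over only the 4 units with W=-3 (P = -1, 1, 0, -2): U = 8, 10, 9, 7, mean 8.5.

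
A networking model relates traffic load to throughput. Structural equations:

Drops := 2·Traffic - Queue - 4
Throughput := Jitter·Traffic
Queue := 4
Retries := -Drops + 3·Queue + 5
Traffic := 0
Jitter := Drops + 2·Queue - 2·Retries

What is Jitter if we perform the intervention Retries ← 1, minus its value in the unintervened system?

Intervening sets Retries = 1 and removes its equation (Retries := -Drops + 3·Queue + 5).
Drops = 2·Traffic - Queue - 4  [with Traffic=0, Queue=4]  = -8
Jitter = Drops + 2·Queue - 2·Retries  [with Drops=-8, Queue=4, Retries=1]  = -2
Without intervention: Drops = 2·Traffic - Queue - 4  [with Traffic=0, Queue=4]  = -8; Retries = -Drops + 3·Queue + 5  [with Drops=-8, Queue=4]  = 25; Jitter = Drops + 2·Queue - 2·Retries  [with Drops=-8, Queue=4, Retries=25]  = -50.
Change = -2 − (-50) = 48.

48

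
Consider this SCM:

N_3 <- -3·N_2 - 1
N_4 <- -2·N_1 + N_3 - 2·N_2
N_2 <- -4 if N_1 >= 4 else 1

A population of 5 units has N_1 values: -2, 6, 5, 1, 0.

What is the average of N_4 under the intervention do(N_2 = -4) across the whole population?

15

Every unit gets N_2=-4 under the intervention. N_4 values become 23, 7, 9, 17, 19; E[N_4|do(N_2=-4)] = 15.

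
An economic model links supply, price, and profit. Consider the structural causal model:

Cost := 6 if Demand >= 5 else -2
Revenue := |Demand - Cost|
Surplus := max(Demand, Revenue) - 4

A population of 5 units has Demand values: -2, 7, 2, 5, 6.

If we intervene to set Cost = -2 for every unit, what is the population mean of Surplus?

do(Cost=-2) breaks Cost's dependence on Demand. With Cost=-2 fixed, Surplus across the units is -4, 5, 0, 3, 4, mean 1.6.

1.6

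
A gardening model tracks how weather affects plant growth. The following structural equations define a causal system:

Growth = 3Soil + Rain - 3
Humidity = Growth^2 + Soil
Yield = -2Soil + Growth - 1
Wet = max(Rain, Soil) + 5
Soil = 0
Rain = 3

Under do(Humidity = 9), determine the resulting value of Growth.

The intervention breaks the incoming arrows to Humidity: Humidity = Growth^2 + Soil no longer applies, and Humidity = 9.
Since Growth is not a descendant of the intervened variable, it is unaffected.
Growth = 3Soil + Rain - 3  [with Soil=0, Rain=3]  = 0

0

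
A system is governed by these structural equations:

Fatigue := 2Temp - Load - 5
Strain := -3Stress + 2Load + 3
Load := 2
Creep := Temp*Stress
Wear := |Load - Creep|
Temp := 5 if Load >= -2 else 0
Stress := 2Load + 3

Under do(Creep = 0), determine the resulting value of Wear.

The intervention breaks the incoming arrows to Creep: Creep := Temp*Stress no longer applies, and Creep = 0.
Wear = |Load - Creep|  [with Load=2, Creep=0]  = 2

2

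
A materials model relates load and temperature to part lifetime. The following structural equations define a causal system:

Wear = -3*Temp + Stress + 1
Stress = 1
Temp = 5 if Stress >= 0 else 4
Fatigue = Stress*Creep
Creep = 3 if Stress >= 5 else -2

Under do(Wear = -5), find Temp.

The intervention breaks the incoming arrows to Wear: Wear = -3*Temp + Stress + 1 no longer applies, and Wear = -5.
Since Temp is not a descendant of the intervened variable, it is unaffected.
Temp = 5 if Stress >= 0 else 4  [with Stress=1]  = 5

5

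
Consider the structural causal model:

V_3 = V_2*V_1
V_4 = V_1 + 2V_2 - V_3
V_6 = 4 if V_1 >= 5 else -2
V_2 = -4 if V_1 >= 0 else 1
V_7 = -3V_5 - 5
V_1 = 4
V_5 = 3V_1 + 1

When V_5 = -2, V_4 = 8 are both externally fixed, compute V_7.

Setting V_5 = -2, V_4 = 8 by intervention discards those variables' equations.
V_7 = -3V_5 - 5  [with V_5=-2]  = 1

1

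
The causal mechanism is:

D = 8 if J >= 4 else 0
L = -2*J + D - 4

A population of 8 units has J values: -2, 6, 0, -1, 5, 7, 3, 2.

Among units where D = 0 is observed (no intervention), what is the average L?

-4.8

Observing D=0 restricts to units where D's equation naturally yields 0: J ∈ {-2, 0, -1, 3, 2}. In that subpopulation L = 0, -4, -2, -10, -8, mean -4.8.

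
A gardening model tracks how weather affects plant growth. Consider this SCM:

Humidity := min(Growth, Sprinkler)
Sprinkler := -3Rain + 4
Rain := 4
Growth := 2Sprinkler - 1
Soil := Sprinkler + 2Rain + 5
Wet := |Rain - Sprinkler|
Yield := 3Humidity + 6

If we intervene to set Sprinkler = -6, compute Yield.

-33

Under do(Sprinkler=-6), the mechanism Sprinkler := -3Rain + 4 is discarded; Sprinkler is fixed at -6.
Growth = 2Sprinkler - 1  [with Sprinkler=-6]  = -13
Humidity = min(Growth, Sprinkler)  [with Growth=-13, Sprinkler=-6]  = -13
Yield = 3Humidity + 6  [with Humidity=-13]  = -33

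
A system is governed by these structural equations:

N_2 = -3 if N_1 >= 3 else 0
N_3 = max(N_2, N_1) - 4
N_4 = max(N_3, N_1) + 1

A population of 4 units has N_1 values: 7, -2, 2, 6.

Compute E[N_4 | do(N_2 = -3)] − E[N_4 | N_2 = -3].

Every unit gets N_2=-3 under the intervention. N_4 values become 8, -1, 3, 7; E[N_4|do(N_2=-3)] = 4.25.
Observing N_2=-3 restricts to units where N_2's equation naturally yields -3: N_1 ∈ {7, 6}. In that subpopulation N_4 = 8, 7, mean 7.5.
Difference = 4.25 − 7.5 = -3.25.

-3.25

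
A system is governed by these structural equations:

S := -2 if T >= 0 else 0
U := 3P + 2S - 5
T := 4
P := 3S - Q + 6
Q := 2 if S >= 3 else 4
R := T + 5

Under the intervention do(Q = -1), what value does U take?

do(Q=-1) replaces the equation Q := 2 if S >= 3 else 4 with the constant Q = -1.
S = -2 if T >= 0 else 0  [with T=4]  = -2
P = 3S - Q + 6  [with S=-2, Q=-1]  = 1
U = 3P + 2S - 5  [with P=1, S=-2]  = -6

-6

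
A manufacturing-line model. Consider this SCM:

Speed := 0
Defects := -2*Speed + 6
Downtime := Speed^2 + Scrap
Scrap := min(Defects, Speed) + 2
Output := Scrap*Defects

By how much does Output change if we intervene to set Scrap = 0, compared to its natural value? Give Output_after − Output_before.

-12

The intervention breaks the incoming arrows to Scrap: Scrap := min(Defects, Speed) + 2 no longer applies, and Scrap = 0.
Defects = -2*Speed + 6  [with Speed=0]  = 6
Output = Scrap*Defects  [with Scrap=0, Defects=6]  = 0
Without intervention: Defects = -2*Speed + 6  [with Speed=0]  = 6; Scrap = min(Defects, Speed) + 2  [with Defects=6, Speed=0]  = 2; Output = Scrap*Defects  [with Scrap=2, Defects=6]  = 12.
Change = 0 − 12 = -12.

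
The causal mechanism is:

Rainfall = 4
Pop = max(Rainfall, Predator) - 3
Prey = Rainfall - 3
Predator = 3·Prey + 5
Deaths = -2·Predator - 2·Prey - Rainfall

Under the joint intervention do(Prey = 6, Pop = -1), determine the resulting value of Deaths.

The joint intervention fixes Prey = 6, Pop = -1, removing each variable's own equation.
Predator = 3·Prey + 5  [with Prey=6]  = 23
Deaths = -2·Predator - 2·Prey - Rainfall  [with Predator=23, Prey=6, Rainfall=4]  = -62

-62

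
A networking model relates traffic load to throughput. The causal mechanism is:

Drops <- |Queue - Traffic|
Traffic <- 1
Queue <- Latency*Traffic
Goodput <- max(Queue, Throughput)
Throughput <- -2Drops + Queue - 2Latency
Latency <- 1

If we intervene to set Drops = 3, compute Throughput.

Intervening sets Drops = 3 and removes its equation (Drops <- |Queue - Traffic|).
Queue = Latency*Traffic  [with Latency=1, Traffic=1]  = 1
Throughput = -2Drops + Queue - 2Latency  [with Drops=3, Queue=1, Latency=1]  = -7

-7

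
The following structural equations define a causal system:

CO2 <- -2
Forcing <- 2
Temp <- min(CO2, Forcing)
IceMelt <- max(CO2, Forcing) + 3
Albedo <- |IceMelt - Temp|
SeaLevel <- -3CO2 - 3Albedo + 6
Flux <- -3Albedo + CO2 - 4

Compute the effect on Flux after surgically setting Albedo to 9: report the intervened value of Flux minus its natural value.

Under do(Albedo=9), the mechanism Albedo <- |IceMelt - Temp| is discarded; Albedo is fixed at 9.
Flux = -3Albedo + CO2 - 4  [with Albedo=9, CO2=-2]  = -33
Without intervention: Temp = min(CO2, Forcing)  [with CO2=-2, Forcing=2]  = -2; IceMelt = max(CO2, Forcing) + 3  [with CO2=-2, Forcing=2]  = 5; Albedo = |IceMelt - Temp|  [with IceMelt=5, Temp=-2]  = 7; Flux = -3Albedo + CO2 - 4  [with Albedo=7, CO2=-2]  = -27.
Change = -33 − (-27) = -6.

-6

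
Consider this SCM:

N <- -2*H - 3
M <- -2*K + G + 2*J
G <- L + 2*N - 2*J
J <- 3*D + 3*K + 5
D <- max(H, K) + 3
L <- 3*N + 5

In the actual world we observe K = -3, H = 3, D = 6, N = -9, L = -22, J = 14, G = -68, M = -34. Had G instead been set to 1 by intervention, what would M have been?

do(G=1) replaces the equation G <- L + 2*N - 2*J with the constant G = 1.
D = max(H, K) + 3  [with H=3, K=-3]  = 6
J = 3*D + 3*K + 5  [with D=6, K=-3]  = 14
M = -2*K + G + 2*J  [with K=-3, G=1, J=14]  = 35

35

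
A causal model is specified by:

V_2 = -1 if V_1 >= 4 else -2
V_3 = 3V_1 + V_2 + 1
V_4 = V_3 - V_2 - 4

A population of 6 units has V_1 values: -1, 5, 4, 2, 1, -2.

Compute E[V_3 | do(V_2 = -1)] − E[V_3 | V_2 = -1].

The intervention sets V_2=-1 in all 6 units regardless of V_1. Recomputing V_3 per unit gives -3, 15, 12, 6, 3, -6; average 4.5.
E[V_3|V_2=-1] averages over only the 2 units with V_2=-1 (V_1 = 5, 4): V_3 = 15, 12, mean 13.5.
Difference = 4.5 − 13.5 = -9.

-9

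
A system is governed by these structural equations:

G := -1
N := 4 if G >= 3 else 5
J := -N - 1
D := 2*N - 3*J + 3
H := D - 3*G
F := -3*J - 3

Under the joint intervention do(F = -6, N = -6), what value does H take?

-21

The joint intervention fixes F = -6, N = -6, removing each variable's own equation.
J = -N - 1  [with N=-6]  = 5
D = 2*N - 3*J + 3  [with N=-6, J=5]  = -24
H = D - 3*G  [with D=-24, G=-1]  = -21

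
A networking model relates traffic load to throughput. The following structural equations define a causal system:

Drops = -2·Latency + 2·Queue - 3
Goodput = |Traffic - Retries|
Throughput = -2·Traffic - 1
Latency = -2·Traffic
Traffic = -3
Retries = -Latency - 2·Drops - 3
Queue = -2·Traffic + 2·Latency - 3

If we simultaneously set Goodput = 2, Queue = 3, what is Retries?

Under do(Goodput = 2, Queue = 3), each intervened variable's structural equation is replaced by its fixed value.
Latency = -2·Traffic  [with Traffic=-3]  = 6
Drops = -2·Latency + 2·Queue - 3  [with Latency=6, Queue=3]  = -9
Retries = -Latency - 2·Drops - 3  [with Latency=6, Drops=-9]  = 9

9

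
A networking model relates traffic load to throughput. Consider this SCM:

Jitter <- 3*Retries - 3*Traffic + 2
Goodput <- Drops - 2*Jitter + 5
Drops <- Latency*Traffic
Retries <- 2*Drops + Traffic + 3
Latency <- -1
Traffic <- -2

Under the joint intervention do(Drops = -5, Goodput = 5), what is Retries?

Setting Drops = -5, Goodput = 5 by intervention discards those variables' equations.
Retries = 2*Drops + Traffic + 3  [with Drops=-5, Traffic=-2]  = -9

-9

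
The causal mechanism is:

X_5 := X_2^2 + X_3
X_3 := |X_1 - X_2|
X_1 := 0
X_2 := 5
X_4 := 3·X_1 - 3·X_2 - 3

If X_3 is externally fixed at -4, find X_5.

21

do(X_3=-4) replaces the equation X_3 := |X_1 - X_2| with the constant X_3 = -4.
X_5 = X_2^2 + X_3  [with X_2=5, X_3=-4]  = 21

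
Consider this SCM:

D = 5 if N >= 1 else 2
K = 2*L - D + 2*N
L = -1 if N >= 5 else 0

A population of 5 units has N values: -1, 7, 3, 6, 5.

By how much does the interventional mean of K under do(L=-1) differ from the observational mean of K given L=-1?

-3.4

Every unit gets L=-1 under the intervention. K values become -6, 7, -1, 5, 3; E[K|do(L=-1)] = 1.6.
Observing L=-1 restricts to units where L's equation naturally yields -1: N ∈ {7, 6, 5}. In that subpopulation K = 7, 5, 3, mean 5.
Difference = 1.6 − 5 = -3.4.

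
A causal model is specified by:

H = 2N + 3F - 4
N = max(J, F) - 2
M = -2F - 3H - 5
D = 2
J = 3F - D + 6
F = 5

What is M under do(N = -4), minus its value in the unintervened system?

126

Under do(N=-4), the mechanism N = max(J, F) - 2 is discarded; N is fixed at -4.
H = 2N + 3F - 4  [with N=-4, F=5]  = 3
M = -2F - 3H - 5  [with F=5, H=3]  = -24
Without intervention: J = 3F - D + 6  [with F=5, D=2]  = 19; N = max(J, F) - 2  [with J=19, F=5]  = 17; H = 2N + 3F - 4  [with N=17, F=5]  = 45; M = -2F - 3H - 5  [with F=5, H=45]  = -150.
Change = -24 − (-150) = 126.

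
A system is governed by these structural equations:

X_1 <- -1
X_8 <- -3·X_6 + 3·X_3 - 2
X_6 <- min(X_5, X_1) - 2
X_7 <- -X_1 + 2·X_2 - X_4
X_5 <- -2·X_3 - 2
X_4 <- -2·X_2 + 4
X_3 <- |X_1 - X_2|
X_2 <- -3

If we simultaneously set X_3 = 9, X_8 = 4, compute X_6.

-22

Under do(X_3 = 9, X_8 = 4), each intervened variable's structural equation is replaced by its fixed value.
X_5 = -2·X_3 - 2  [with X_3=9]  = -20
X_6 = min(X_5, X_1) - 2  [with X_5=-20, X_1=-1]  = -22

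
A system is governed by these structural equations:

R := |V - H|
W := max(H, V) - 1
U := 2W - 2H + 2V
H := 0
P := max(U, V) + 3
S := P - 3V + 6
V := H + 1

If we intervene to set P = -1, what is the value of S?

2

Intervening sets P = -1 and removes its equation (P := max(U, V) + 3).
V = H + 1  [with H=0]  = 1
S = P - 3V + 6  [with P=-1, V=1]  = 2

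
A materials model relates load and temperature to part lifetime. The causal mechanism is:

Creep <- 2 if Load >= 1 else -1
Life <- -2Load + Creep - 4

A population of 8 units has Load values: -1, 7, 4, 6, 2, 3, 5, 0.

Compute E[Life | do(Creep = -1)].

do(Creep=-1) breaks Creep's dependence on Load. With Creep=-1 fixed, Life across the units is -3, -19, -13, -17, -9, -11, -15, -5, mean -11.5.

-11.5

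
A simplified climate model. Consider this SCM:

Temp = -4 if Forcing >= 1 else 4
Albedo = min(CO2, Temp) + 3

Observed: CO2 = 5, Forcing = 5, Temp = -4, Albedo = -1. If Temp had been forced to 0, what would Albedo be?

The intervention breaks the incoming arrows to Temp: Temp = -4 if Forcing >= 1 else 4 no longer applies, and Temp = 0.
Albedo = min(CO2, Temp) + 3  [with CO2=5, Temp=0]  = 3

3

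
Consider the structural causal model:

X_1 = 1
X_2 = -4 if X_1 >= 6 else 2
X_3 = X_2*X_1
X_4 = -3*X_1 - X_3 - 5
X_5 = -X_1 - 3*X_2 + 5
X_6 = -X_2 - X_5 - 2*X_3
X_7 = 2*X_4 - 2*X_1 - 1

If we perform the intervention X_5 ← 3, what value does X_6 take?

-9

The intervention breaks the incoming arrows to X_5: X_5 = -X_1 - 3*X_2 + 5 no longer applies, and X_5 = 3.
X_2 = -4 if X_1 >= 6 else 2  [with X_1=1]  = 2
X_3 = X_2*X_1  [with X_2=2, X_1=1]  = 2
X_6 = -X_2 - X_5 - 2*X_3  [with X_2=2, X_5=3, X_3=2]  = -9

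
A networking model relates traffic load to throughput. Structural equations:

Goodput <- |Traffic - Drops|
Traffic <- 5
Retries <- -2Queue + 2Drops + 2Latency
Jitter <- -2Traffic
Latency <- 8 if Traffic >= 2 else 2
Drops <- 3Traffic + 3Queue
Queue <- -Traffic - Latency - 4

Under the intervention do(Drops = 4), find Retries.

Intervening sets Drops = 4 and removes its equation (Drops <- 3Traffic + 3Queue).
Latency = 8 if Traffic >= 2 else 2  [with Traffic=5]  = 8
Queue = -Traffic - Latency - 4  [with Traffic=5, Latency=8]  = -17
Retries = -2Queue + 2Drops + 2Latency  [with Queue=-17, Drops=4, Latency=8]  = 58

58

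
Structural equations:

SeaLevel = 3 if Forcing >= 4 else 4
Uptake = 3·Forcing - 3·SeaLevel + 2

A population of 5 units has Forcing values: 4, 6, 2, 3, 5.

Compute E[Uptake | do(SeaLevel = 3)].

5

Under do(SeaLevel=3), SeaLevel's equation is replaced by SeaLevel=3 for every unit. Per-unit Uptake: 5, 11, -1, 2, 8. Mean = 5.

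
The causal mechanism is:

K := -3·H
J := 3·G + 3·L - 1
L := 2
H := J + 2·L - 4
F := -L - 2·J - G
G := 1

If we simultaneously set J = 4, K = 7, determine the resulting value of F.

Setting J = 4, K = 7 by intervention discards those variables' equations.
F = -L - 2·J - G  [with L=2, J=4, G=1]  = -11

-11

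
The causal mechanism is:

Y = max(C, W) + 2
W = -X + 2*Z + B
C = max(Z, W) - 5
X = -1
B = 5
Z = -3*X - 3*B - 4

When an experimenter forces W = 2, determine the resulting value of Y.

Under do(W=2), the mechanism W = -X + 2*Z + B is discarded; W is fixed at 2.
Z = -3*X - 3*B - 4  [with X=-1, B=5]  = -16
C = max(Z, W) - 5  [with Z=-16, W=2]  = -3
Y = max(C, W) + 2  [with C=-3, W=2]  = 4

4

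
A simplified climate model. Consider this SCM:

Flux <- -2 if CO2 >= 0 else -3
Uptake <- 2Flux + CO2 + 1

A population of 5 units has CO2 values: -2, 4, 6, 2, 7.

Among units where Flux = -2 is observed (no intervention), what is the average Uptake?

1.75

E[Uptake|Flux=-2] averages over only the 4 units with Flux=-2 (CO2 = 4, 6, 2, 7): Uptake = 1, 3, -1, 4, mean 1.75.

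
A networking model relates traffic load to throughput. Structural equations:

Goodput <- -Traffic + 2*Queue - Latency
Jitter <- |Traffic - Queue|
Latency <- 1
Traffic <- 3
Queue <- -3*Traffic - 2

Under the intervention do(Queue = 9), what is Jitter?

The intervention breaks the incoming arrows to Queue: Queue <- -3*Traffic - 2 no longer applies, and Queue = 9.
Jitter = |Traffic - Queue|  [with Traffic=3, Queue=9]  = 6

6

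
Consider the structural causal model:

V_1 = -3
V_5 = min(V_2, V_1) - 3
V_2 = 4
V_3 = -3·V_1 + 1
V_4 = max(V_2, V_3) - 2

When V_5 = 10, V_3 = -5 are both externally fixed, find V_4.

Under do(V_5 = 10, V_3 = -5), each intervened variable's structural equation is replaced by its fixed value.
V_4 = max(V_2, V_3) - 2  [with V_2=4, V_3=-5]  = 2

2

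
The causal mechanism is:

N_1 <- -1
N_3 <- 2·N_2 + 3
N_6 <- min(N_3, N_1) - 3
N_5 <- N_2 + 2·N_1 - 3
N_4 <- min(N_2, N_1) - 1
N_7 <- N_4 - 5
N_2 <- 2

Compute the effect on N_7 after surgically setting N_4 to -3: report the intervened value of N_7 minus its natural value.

-1

The intervention breaks the incoming arrows to N_4: N_4 <- min(N_2, N_1) - 1 no longer applies, and N_4 = -3.
N_7 = N_4 - 5  [with N_4=-3]  = -8
Without intervention: N_4 = min(N_2, N_1) - 1  [with N_2=2, N_1=-1]  = -2; N_7 = N_4 - 5  [with N_4=-2]  = -7.
Change = -8 − (-7) = -1.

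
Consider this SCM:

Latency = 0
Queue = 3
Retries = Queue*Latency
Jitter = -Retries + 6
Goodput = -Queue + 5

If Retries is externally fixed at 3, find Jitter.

3

The intervention breaks the incoming arrows to Retries: Retries = Queue*Latency no longer applies, and Retries = 3.
Jitter = -Retries + 6  [with Retries=3]  = 3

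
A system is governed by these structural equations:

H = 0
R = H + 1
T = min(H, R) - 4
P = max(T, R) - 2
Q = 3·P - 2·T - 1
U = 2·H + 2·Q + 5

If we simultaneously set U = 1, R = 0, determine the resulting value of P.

-2

Under do(U = 1, R = 0), each intervened variable's structural equation is replaced by its fixed value.
T = min(H, R) - 4  [with H=0, R=0]  = -4
P = max(T, R) - 2  [with T=-4, R=0]  = -2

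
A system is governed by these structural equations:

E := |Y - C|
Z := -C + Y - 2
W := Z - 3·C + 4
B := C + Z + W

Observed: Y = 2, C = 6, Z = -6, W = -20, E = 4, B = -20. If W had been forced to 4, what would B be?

Under do(W=4), the mechanism W := Z - 3·C + 4 is discarded; W is fixed at 4.
Z = -C + Y - 2  [with C=6, Y=2]  = -6
B = C + Z + W  [with C=6, Z=-6, W=4]  = 4

4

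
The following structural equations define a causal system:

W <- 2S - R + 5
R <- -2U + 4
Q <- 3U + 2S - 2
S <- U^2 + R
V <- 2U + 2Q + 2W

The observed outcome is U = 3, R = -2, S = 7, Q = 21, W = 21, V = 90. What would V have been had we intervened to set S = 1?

The intervention breaks the incoming arrows to S: S <- U^2 + R no longer applies, and S = 1.
R = -2U + 4  [with U=3]  = -2
Q = 3U + 2S - 2  [with U=3, S=1]  = 9
W = 2S - R + 5  [with S=1, R=-2]  = 9
V = 2U + 2Q + 2W  [with U=3, Q=9, W=9]  = 42

42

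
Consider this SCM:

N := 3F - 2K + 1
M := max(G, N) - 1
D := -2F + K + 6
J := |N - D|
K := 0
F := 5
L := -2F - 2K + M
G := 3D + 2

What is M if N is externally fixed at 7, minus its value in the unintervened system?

The intervention breaks the incoming arrows to N: N := 3F - 2K + 1 no longer applies, and N = 7.
D = -2F + K + 6  [with F=5, K=0]  = -4
G = 3D + 2  [with D=-4]  = -10
M = max(G, N) - 1  [with G=-10, N=7]  = 6
Without intervention: N = 3F - 2K + 1  [with F=5, K=0]  = 16; D = -2F + K + 6  [with F=5, K=0]  = -4; G = 3D + 2  [with D=-4]  = -10; M = max(G, N) - 1  [with G=-10, N=16]  = 15.
Change = 6 − 15 = -9.

-9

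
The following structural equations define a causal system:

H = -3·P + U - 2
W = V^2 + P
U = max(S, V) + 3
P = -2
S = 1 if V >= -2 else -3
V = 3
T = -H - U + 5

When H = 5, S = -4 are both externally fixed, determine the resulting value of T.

-6

Under do(H = 5, S = -4), each intervened variable's structural equation is replaced by its fixed value.
U = max(S, V) + 3  [with S=-4, V=3]  = 6
T = -H - U + 5  [with H=5, U=6]  = -6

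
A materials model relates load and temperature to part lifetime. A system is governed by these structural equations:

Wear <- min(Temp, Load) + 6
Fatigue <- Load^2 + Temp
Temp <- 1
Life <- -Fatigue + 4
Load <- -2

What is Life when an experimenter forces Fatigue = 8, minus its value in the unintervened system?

Intervening sets Fatigue = 8 and removes its equation (Fatigue <- Load^2 + Temp).
Life = -Fatigue + 4  [with Fatigue=8]  = -4
Without intervention: Fatigue = Load^2 + Temp  [with Load=-2, Temp=1]  = 5; Life = -Fatigue + 4  [with Fatigue=5]  = -1.
Change = -4 − (-1) = -3.

-3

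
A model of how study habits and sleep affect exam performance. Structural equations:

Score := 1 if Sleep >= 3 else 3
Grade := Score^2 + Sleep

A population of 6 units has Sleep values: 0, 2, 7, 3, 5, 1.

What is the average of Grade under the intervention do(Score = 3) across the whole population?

12

Under do(Score=3), Score's equation is replaced by Score=3 for every unit. Per-unit Grade: 9, 11, 16, 12, 14, 10. Mean = 12.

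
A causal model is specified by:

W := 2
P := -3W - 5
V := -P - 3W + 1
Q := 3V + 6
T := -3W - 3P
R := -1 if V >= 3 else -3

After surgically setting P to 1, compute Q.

-12

Under do(P=1), the mechanism P := -3W - 5 is discarded; P is fixed at 1.
V = -P - 3W + 1  [with P=1, W=2]  = -6
Q = 3V + 6  [with V=-6]  = -12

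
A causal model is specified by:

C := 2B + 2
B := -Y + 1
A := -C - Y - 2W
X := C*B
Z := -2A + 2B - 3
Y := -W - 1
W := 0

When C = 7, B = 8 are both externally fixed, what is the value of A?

The joint intervention fixes C = 7, B = 8, removing each variable's own equation.
Y = -W - 1  [with W=0]  = -1
A = -C - Y - 2W  [with C=7, Y=-1, W=0]  = -6

-6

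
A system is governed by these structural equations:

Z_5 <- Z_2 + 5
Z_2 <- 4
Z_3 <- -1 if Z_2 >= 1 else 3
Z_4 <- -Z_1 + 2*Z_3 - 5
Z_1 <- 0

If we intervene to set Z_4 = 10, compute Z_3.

Under do(Z_4=10), the mechanism Z_4 <- -Z_1 + 2*Z_3 - 5 is discarded; Z_4 is fixed at 10.
Since Z_3 is not a descendant of the intervened variable, it is unaffected.
Z_3 = -1 if Z_2 >= 1 else 3  [with Z_2=4]  = -1

-1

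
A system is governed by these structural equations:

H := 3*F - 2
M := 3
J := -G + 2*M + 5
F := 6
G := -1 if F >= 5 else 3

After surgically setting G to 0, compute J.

11

The intervention breaks the incoming arrows to G: G := -1 if F >= 5 else 3 no longer applies, and G = 0.
J = -G + 2*M + 5  [with G=0, M=3]  = 11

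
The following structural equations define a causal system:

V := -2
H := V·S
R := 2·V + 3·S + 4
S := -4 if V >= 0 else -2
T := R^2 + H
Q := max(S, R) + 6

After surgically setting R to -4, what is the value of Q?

4

The intervention breaks the incoming arrows to R: R := 2·V + 3·S + 4 no longer applies, and R = -4.
S = -4 if V >= 0 else -2  [with V=-2]  = -2
Q = max(S, R) + 6  [with S=-2, R=-4]  = 4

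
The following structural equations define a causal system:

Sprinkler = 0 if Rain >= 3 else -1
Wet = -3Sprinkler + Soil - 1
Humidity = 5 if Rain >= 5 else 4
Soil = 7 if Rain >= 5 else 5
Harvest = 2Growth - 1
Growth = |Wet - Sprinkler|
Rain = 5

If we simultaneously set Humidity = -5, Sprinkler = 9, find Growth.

The joint intervention fixes Humidity = -5, Sprinkler = 9, removing each variable's own equation.
Soil = 7 if Rain >= 5 else 5  [with Rain=5]  = 7
Wet = -3Sprinkler + Soil - 1  [with Sprinkler=9, Soil=7]  = -21
Growth = |Wet - Sprinkler|  [with Wet=-21, Sprinkler=9]  = 30

30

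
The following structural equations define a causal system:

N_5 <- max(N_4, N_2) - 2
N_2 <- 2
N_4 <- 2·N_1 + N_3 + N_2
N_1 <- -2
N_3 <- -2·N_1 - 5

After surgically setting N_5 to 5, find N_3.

-1

do(N_5=5) replaces the equation N_5 <- max(N_4, N_2) - 2 with the constant N_5 = 5.
N_3 is not downstream of the intervention, so its value is determined by the original equations.
N_3 = -2·N_1 - 5  [with N_1=-2]  = -1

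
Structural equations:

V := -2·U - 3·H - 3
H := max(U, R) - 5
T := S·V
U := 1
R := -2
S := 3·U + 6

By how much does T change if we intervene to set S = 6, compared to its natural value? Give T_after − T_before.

-21

The intervention breaks the incoming arrows to S: S := 3·U + 6 no longer applies, and S = 6.
H = max(U, R) - 5  [with U=1, R=-2]  = -4
V = -2·U - 3·H - 3  [with U=1, H=-4]  = 7
T = S·V  [with S=6, V=7]  = 42
Without intervention: H = max(U, R) - 5  [with U=1, R=-2]  = -4; V = -2·U - 3·H - 3  [with U=1, H=-4]  = 7; S = 3·U + 6  [with U=1]  = 9; T = S·V  [with S=9, V=7]  = 63.
Change = 42 − 63 = -21.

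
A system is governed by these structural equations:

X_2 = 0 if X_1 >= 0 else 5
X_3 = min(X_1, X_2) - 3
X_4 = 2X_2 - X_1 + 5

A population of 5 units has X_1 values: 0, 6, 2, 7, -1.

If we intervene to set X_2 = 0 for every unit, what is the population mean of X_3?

-3.2

do(X_2=0) breaks X_2's dependence on X_1. With X_2=0 fixed, X_3 across the units is -3, -3, -3, -3, -4, mean -3.2.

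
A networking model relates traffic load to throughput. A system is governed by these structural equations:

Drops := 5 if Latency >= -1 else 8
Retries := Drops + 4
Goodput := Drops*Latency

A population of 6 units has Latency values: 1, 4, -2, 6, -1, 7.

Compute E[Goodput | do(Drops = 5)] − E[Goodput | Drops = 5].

-4.5

Every unit gets Drops=5 under the intervention. Goodput values become 5, 20, -10, 30, -5, 35; E[Goodput|do(Drops=5)] = 12.5.
E[Goodput|Drops=5] averages over only the 5 units with Drops=5 (Latency = 1, 4, 6, -1, 7): Goodput = 5, 20, 30, -5, 35, mean 17.
Difference = 12.5 − 17 = -4.5.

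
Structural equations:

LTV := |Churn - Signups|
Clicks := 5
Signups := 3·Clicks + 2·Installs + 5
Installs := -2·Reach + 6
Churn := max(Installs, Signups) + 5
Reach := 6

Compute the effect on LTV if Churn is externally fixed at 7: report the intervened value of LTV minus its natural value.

-4

The intervention breaks the incoming arrows to Churn: Churn := max(Installs, Signups) + 5 no longer applies, and Churn = 7.
Installs = -2·Reach + 6  [with Reach=6]  = -6
Signups = 3·Clicks + 2·Installs + 5  [with Clicks=5, Installs=-6]  = 8
LTV = |Churn - Signups|  [with Churn=7, Signups=8]  = 1
Without intervention: Installs = -2·Reach + 6  [with Reach=6]  = -6; Signups = 3·Clicks + 2·Installs + 5  [with Clicks=5, Installs=-6]  = 8; Churn = max(Installs, Signups) + 5  [with Installs=-6, Signups=8]  = 13; LTV = |Churn - Signups|  [with Churn=13, Signups=8]  = 5.
Change = 1 − 5 = -4.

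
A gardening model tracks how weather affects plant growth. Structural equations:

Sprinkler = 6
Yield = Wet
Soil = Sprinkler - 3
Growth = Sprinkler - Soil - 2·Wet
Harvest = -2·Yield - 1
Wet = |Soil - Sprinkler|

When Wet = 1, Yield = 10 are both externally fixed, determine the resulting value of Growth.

The joint intervention fixes Wet = 1, Yield = 10, removing each variable's own equation.
Soil = Sprinkler - 3  [with Sprinkler=6]  = 3
Growth = Sprinkler - Soil - 2·Wet  [with Sprinkler=6, Soil=3, Wet=1]  = 1

1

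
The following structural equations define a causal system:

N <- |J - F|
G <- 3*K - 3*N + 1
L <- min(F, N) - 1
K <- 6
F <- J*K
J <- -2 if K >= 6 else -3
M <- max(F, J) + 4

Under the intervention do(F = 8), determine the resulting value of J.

-2

Under do(F=8), the mechanism F <- J*K is discarded; F is fixed at 8.
Since J is not a descendant of the intervened variable, it is unaffected.
J = -2 if K >= 6 else -3  [with K=6]  = -2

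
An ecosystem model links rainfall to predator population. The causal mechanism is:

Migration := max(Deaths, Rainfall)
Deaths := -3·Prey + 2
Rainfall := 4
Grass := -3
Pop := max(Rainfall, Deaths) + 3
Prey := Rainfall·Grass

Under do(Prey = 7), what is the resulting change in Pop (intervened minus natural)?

The intervention breaks the incoming arrows to Prey: Prey := Rainfall·Grass no longer applies, and Prey = 7.
Deaths = -3·Prey + 2  [with Prey=7]  = -19
Pop = max(Rainfall, Deaths) + 3  [with Rainfall=4, Deaths=-19]  = 7
Without intervention: Prey = Rainfall·Grass  [with Rainfall=4, Grass=-3]  = -12; Deaths = -3·Prey + 2  [with Prey=-12]  = 38; Pop = max(Rainfall, Deaths) + 3  [with Rainfall=4, Deaths=38]  = 41.
Change = 7 − 41 = -34.

-34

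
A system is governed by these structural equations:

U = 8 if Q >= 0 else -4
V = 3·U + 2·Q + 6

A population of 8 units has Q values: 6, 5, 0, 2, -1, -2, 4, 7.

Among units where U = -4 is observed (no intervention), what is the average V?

Observing U=-4 restricts to units where U's equation naturally yields -4: Q ∈ {-1, -2}. In that subpopulation V = -8, -10, mean -9.

-9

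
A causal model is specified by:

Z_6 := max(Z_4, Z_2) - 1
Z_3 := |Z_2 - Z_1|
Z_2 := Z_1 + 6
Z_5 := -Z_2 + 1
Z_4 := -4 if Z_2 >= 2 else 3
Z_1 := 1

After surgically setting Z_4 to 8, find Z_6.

Under do(Z_4=8), the mechanism Z_4 := -4 if Z_2 >= 2 else 3 is discarded; Z_4 is fixed at 8.
Z_2 = Z_1 + 6  [with Z_1=1]  = 7
Z_6 = max(Z_4, Z_2) - 1  [with Z_4=8, Z_2=7]  = 7

7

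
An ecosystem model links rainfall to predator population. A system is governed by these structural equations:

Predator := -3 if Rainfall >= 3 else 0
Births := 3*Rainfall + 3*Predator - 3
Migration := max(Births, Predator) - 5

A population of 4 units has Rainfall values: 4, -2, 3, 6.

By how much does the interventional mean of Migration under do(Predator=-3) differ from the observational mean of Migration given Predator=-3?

-1

The intervention sets Predator=-3 in all 4 units regardless of Rainfall. Recomputing Migration per unit gives -5, -8, -8, 1; average -5.
Observing Predator=-3 restricts to units where Predator's equation naturally yields -3: Rainfall ∈ {4, 3, 6}. In that subpopulation Migration = -5, -8, 1, mean -4.
Difference = -5 − (-4) = -1.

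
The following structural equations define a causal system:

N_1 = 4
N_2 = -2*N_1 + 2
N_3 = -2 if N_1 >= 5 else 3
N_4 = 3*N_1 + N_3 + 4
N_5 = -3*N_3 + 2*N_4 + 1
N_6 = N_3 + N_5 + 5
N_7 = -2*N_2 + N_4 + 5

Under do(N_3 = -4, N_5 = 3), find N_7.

Under do(N_3 = -4, N_5 = 3), each intervened variable's structural equation is replaced by its fixed value.
N_2 = -2*N_1 + 2  [with N_1=4]  = -6
N_4 = 3*N_1 + N_3 + 4  [with N_1=4, N_3=-4]  = 12
N_7 = -2*N_2 + N_4 + 5  [with N_2=-6, N_4=12]  = 29

29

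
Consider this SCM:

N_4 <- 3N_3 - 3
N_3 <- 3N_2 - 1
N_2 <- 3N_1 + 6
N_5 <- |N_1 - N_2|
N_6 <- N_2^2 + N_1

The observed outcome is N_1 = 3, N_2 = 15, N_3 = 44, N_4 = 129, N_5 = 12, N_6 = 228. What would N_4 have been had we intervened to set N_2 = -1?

-15

Under do(N_2=-1), the mechanism N_2 <- 3N_1 + 6 is discarded; N_2 is fixed at -1.
N_3 = 3N_2 - 1  [with N_2=-1]  = -4
N_4 = 3N_3 - 3  [with N_3=-4]  = -15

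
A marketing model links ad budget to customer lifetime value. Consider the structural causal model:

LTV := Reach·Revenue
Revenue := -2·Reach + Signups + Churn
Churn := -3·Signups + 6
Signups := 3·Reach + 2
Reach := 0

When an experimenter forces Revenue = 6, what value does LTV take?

Intervening sets Revenue = 6 and removes its equation (Revenue := -2·Reach + Signups + Churn).
LTV = Reach·Revenue  [with Reach=0, Revenue=6]  = 0

0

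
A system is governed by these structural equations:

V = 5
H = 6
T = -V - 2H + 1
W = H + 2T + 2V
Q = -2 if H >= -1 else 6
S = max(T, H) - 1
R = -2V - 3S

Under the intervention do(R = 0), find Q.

The intervention breaks the incoming arrows to R: R = -2V - 3S no longer applies, and R = 0.
Q is not downstream of the intervention, so its value is determined by the original equations.
Q = -2 if H >= -1 else 6  [with H=6]  = -2

-2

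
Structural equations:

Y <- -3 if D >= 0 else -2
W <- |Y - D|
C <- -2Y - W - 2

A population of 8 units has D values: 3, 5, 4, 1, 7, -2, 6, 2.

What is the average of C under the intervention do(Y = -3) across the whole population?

-2.25

Under do(Y=-3), Y's equation is replaced by Y=-3 for every unit. Per-unit C: -2, -4, -3, 0, -6, 3, -5, -1. Mean = -2.25.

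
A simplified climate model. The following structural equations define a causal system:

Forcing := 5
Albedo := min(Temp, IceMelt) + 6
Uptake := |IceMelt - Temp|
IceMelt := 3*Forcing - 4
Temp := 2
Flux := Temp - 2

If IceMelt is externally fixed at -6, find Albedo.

The intervention breaks the incoming arrows to IceMelt: IceMelt := 3*Forcing - 4 no longer applies, and IceMelt = -6.
Albedo = min(Temp, IceMelt) + 6  [with Temp=2, IceMelt=-6]  = 0

0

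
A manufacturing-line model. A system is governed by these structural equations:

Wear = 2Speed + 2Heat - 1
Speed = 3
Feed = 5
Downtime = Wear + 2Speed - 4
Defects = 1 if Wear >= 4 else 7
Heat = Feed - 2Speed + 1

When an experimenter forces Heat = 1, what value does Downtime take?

9

The intervention breaks the incoming arrows to Heat: Heat = Feed - 2Speed + 1 no longer applies, and Heat = 1.
Wear = 2Speed + 2Heat - 1  [with Speed=3, Heat=1]  = 7
Downtime = Wear + 2Speed - 4  [with Wear=7, Speed=3]  = 9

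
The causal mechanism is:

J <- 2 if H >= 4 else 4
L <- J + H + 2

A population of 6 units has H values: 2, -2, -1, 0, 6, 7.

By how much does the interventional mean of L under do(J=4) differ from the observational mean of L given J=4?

2.25

Every unit gets J=4 under the intervention. L values become 8, 4, 5, 6, 12, 13; E[L|do(J=4)] = 8.
E[L|J=4] averages over only the 4 units with J=4 (H = 2, -2, -1, 0): L = 8, 4, 5, 6, mean 5.75.
Difference = 8 − 5.75 = 2.25.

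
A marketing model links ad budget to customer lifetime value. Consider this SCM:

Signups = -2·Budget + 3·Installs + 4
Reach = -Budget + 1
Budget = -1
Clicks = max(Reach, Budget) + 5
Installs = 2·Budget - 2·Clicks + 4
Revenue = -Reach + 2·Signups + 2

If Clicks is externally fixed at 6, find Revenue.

-48

The intervention breaks the incoming arrows to Clicks: Clicks = max(Reach, Budget) + 5 no longer applies, and Clicks = 6.
Reach = -Budget + 1  [with Budget=-1]  = 2
Installs = 2·Budget - 2·Clicks + 4  [with Budget=-1, Clicks=6]  = -10
Signups = -2·Budget + 3·Installs + 4  [with Budget=-1, Installs=-10]  = -24
Revenue = -Reach + 2·Signups + 2  [with Reach=2, Signups=-24]  = -48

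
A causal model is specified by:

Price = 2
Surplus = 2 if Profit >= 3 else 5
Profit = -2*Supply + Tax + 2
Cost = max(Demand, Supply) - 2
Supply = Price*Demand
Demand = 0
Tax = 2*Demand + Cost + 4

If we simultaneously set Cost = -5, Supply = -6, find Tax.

-1

The joint intervention fixes Cost = -5, Supply = -6, removing each variable's own equation.
Tax = 2*Demand + Cost + 4  [with Demand=0, Cost=-5]  = -1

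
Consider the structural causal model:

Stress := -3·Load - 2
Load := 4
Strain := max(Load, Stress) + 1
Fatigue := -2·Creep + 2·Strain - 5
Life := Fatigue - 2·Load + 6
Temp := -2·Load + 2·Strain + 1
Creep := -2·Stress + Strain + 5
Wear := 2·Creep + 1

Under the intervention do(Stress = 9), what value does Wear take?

Under do(Stress=9), the mechanism Stress := -3·Load - 2 is discarded; Stress is fixed at 9.
Strain = max(Load, Stress) + 1  [with Load=4, Stress=9]  = 10
Creep = -2·Stress + Strain + 5  [with Stress=9, Strain=10]  = -3
Wear = 2·Creep + 1  [with Creep=-3]  = -5

-5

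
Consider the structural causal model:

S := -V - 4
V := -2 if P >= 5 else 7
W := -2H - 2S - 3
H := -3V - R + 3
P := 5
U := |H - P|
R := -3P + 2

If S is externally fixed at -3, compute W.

-41

Under do(S=-3), the mechanism S := -V - 4 is discarded; S is fixed at -3.
V = -2 if P >= 5 else 7  [with P=5]  = -2
R = -3P + 2  [with P=5]  = -13
H = -3V - R + 3  [with V=-2, R=-13]  = 22
W = -2H - 2S - 3  [with H=22, S=-3]  = -41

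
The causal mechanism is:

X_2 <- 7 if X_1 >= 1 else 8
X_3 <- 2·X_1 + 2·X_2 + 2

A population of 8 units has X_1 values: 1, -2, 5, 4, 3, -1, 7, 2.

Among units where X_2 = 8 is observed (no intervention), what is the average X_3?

Observing X_2=8 restricts to units where X_2's equation naturally yields 8: X_1 ∈ {-2, -1}. In that subpopulation X_3 = 14, 16, mean 15.

15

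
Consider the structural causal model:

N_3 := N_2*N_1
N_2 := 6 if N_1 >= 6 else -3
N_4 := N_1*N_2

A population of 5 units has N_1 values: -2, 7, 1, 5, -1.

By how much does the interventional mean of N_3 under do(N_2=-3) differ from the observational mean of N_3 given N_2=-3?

The intervention sets N_2=-3 in all 5 units regardless of N_1. Recomputing N_3 per unit gives 6, -21, -3, -15, 3; average -6.
Observing N_2=-3 restricts to units where N_2's equation naturally yields -3: N_1 ∈ {-2, 1, 5, -1}. In that subpopulation N_3 = 6, -3, -15, 3, mean -2.25.
Difference = -6 − (-2.25) = -3.75.

-3.75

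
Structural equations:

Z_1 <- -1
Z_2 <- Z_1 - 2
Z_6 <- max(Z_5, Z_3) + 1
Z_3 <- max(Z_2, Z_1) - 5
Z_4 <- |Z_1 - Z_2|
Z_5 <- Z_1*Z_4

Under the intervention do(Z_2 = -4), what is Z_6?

Under do(Z_2=-4), the mechanism Z_2 <- Z_1 - 2 is discarded; Z_2 is fixed at -4.
Z_3 = max(Z_2, Z_1) - 5  [with Z_2=-4, Z_1=-1]  = -6
Z_4 = |Z_1 - Z_2|  [with Z_1=-1, Z_2=-4]  = 3
Z_5 = Z_1*Z_4  [with Z_1=-1, Z_4=3]  = -3
Z_6 = max(Z_5, Z_3) + 1  [with Z_5=-3, Z_3=-6]  = -2

-2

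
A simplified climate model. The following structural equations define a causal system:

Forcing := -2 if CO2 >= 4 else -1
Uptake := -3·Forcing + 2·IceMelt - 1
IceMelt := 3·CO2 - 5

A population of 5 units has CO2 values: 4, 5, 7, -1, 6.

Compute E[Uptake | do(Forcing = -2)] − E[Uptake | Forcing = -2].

-7.8

Every unit gets Forcing=-2 under the intervention. Uptake values become 19, 25, 37, -11, 31; E[Uptake|do(Forcing=-2)] = 20.2.
Conditioning on Forcing=-2 selects the 4 unit(s) with CO2 ∈ {4, 5, 7, 6}. Their Uptake values: 19, 25, 37, 31. Mean = 28.
Difference = 20.2 − 28 = -7.8.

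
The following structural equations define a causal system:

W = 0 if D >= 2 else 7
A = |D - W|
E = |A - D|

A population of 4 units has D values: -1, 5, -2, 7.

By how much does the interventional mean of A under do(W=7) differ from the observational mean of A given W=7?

do(W=7) breaks W's dependence on D. With W=7 fixed, A across the units is 8, 2, 9, 0, mean 4.75.
Observing W=7 restricts to units where W's equation naturally yields 7: D ∈ {-1, -2}. In that subpopulation A = 8, 9, mean 8.5.
Difference = 4.75 − 8.5 = -3.75.

-3.75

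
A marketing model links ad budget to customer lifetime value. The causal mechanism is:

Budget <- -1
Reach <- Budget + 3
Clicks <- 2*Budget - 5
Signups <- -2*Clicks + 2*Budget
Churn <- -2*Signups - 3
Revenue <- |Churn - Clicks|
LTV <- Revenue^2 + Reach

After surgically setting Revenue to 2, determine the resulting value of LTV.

Intervening sets Revenue = 2 and removes its equation (Revenue <- |Churn - Clicks|).
Reach = Budget + 3  [with Budget=-1]  = 2
LTV = Revenue^2 + Reach  [with Revenue=2, Reach=2]  = 6

6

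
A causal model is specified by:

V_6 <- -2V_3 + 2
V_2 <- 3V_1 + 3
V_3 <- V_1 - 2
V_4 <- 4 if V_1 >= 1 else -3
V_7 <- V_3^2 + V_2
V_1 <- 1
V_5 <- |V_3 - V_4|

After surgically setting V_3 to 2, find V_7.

10

The intervention breaks the incoming arrows to V_3: V_3 <- V_1 - 2 no longer applies, and V_3 = 2.
V_2 = 3V_1 + 3  [with V_1=1]  = 6
V_7 = V_3^2 + V_2  [with V_3=2, V_2=6]  = 10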